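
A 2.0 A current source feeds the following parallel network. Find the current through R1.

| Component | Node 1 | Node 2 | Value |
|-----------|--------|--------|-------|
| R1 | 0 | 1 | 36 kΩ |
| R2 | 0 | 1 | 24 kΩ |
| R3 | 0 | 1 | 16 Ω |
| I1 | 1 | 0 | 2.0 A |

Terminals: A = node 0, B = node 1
All resistors sit directly between nodes 0 and 1, so they are in parallel and share one voltage V; the full source current 2 A splits among them.
1/R_par = 1/36000 + 1/24000 + 1/16 = 0.06257 S  =>  R_par = 15.98 Ω
V = I × R_par = 2 × 15.98 = 31.96 V
I_R1 = V/R1 = 31.96/36000 = 0.0008879 A

Final answer: 0.0008879 A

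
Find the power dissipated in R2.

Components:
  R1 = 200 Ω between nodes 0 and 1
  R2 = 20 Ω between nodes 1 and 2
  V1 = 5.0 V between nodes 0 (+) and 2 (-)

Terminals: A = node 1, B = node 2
Nodal analysis, taking node 2 as the 0 V reference.
Source V1 fixes V_0 = 5 V.
KCL at each unknown node (sum of currents leaving = 0; resistances in Ω):
  Node 1: (V_1 - 5)/200 + (V_1 - 0)/20 = 0
Collecting terms: 0.055 × V_1 = 0.025  =>  V_1 = 0.4545 V
I_R2 = (V_1 - V_2)/R2 = (0.4545 - 0)/20 = 0.02273 A
P_R2 = I_R2² × R2 = (0.02273)² × 20 = 0.01033 W

Final answer: 0.01033 W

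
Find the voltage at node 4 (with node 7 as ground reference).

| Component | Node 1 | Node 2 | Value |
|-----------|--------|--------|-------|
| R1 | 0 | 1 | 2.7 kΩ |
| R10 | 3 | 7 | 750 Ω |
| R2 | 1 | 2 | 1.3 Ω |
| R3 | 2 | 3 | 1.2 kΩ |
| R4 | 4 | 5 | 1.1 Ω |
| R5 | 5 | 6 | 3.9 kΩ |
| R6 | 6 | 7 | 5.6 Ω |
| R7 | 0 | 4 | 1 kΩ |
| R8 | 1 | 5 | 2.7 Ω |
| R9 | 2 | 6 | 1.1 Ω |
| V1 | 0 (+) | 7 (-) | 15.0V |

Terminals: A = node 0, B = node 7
Nodal analysis, taking node 7 as the 0 V reference.
Source V1 fixes V_0 = 15 V.
KCL at each unknown node (sum of currents leaving = 0; resistances in Ω):
  Node 1: (V_1 - 15)/2700 + (V_1 - V_2)/1.3 + (V_1 - V_5)/2.7 = 0
  Node 2: (V_2 - V_1)/1.3 + (V_2 - V_3)/1200 + (V_2 - V_6)/1.1 = 0
  Node 3: (V_3 - V_2)/1200 + (V_3 - 0)/750 = 0
  Node 4: (V_4 - V_5)/1.1 + (V_4 - 15)/1000 = 0
  Node 5: (V_5 - V_4)/1.1 + (V_5 - V_6)/3900 + (V_5 - V_1)/2.7 = 0
  Node 6: (V_6 - V_5)/3900 + (V_6 - 0)/5.6 + (V_6 - V_2)/1.1 = 0
Collecting terms (coefficients in siemens):
  1.14·V_1 - 0.7692·V_2 - 0.3704·V_5 = 0.005556
  1.679·V_2 - 0.7692·V_1 - 0.0008333·V_3 - 0.9091·V_6 = 0
  0.002167·V_3 - 0.0008333·V_2 = 0
  0.9101·V_4 - 0.9091·V_5 = 0.015
  1.28·V_5 - 0.3704·V_1 - 0.9091·V_4 - 0.0002564·V_6 = 0
  1.088·V_6 - 0.9091·V_2 - 0.0002564·V_5 = 0
Solving these 6 simultaneous equations (Gaussian elimination) gives:
  V_1 = 0.1617 V, V_2 = 0.1354 V, V_3 = 0.05207 V, V_4 = 0.2178 V
  V_5 = 0.2016 V, V_6 = 0.1132 V
The requested potential is V_4 = 0.2178 V.

Final answer: V_4 = 0.2178 V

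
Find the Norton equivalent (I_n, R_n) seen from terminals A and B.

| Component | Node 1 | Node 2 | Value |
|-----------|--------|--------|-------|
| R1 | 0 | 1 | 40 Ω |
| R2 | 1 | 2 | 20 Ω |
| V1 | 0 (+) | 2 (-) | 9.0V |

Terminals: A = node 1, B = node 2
Find the Thévenin equivalent first; then I_n = V_th/R_th and R_n = R_th.
Step 1 — V_th is the open-circuit voltage V_A - V_B (nothing connected across the terminals).
Nodal analysis, taking node 2 as the 0 V reference.
Source V1 fixes V_0 = 9 V.
KCL at each unknown node (sum of currents leaving = 0; resistances in Ω):
  Node 1: (V_1 - 9)/40 + (V_1 - 0)/20 = 0
Collecting terms: 0.075 × V_1 = 0.225  =>  V_1 = 3 V
V_th = V_1 - V_2 = 3 - 0 = 3 V
Step 2 — R_th: zero the source — replace V1 by a short circuit (node 2 merges into node 0) — and find the resistance seen between A (node 1) and B (node 0).
Reduce the network between node 1 (A) and node 0 (B) by series/parallel combination:
  Rp1 = R1 ‖ R2 (parallel, both between nodes 0 and 1) = 1/(1/40 + 1/20) = 13.33 Ω
R_th = 13.33 Ω
I_n = V_th/R_th = 3/13.33 = 0.225 A, and R_n = R_th = 13.33 Ω

Final answer: I_n = 0.225 A, R_n = 13.33 Ω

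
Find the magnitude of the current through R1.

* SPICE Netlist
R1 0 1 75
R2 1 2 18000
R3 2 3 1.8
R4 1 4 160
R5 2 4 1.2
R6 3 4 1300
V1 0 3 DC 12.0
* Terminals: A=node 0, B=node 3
Nodal analysis, taking node 3 as the 0 V reference.
Source V1 fixes V_0 = 12 V.
KCL at each unknown node (sum of currents leaving = 0; resistances in Ω):
  Node 1: (V_1 - 12)/75 + (V_1 - V_2)/18000 + (V_1 - V_4)/160 = 0
  Node 2: (V_2 - V_1)/18000 + (V_2 - 0)/1.8 + (V_2 - V_4)/1.2 = 0
  Node 4: (V_4 - V_1)/160 + (V_4 - V_2)/1.2 + (V_4 - 0)/1300 = 0
Collecting terms (coefficients in siemens):
  0.01964·V_1 - 0.00005556·V_2 - 0.00625·V_4 = 0.16
  1.389·V_2 - 0.00005556·V_1 - 0.8333·V_4 = 0
  0.8404·V_4 - 0.00625·V_1 - 0.8333·V_2 = 0
Solving these 3 simultaneous equations (Gaussian elimination) gives:
  V_1 = 8.196 V, V_2 = 0.0911 V, V_4 = 0.1513 V
I_R1 = (V_0 - V_1)/R1 = (12 - 8.196)/75 = 0.05073 A
|I_R1| = 0.05073 A

Final answer: |I_R1| = 0.05073 A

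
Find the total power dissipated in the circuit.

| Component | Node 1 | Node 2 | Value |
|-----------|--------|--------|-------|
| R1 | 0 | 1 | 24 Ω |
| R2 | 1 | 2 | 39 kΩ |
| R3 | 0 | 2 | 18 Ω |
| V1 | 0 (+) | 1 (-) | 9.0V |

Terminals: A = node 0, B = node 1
Nodal analysis, taking node 1 as the 0 V reference.
Source V1 fixes V_0 = 9 V.
KCL at each unknown node (sum of currents leaving = 0; resistances in Ω):
  Node 2: (V_2 - 0)/39000 + (V_2 - 9)/18 = 0
Collecting terms: 0.05558 × V_2 = 0.5  =>  V_2 = 8.996 V
Power in each resistor, P = (ΔV)²/R:
  P_R1 = (9 - 0)²/24 = 3.375 W
  P_R2 = (0 - 8.996)²/39000 = 0.002075 W
  P_R3 = (9 - 8.996)²/18 = 0.0000009577 W
P_total = P_R1 + P_R2 + P_R3 = 3.377 W

Final answer: 3.377 W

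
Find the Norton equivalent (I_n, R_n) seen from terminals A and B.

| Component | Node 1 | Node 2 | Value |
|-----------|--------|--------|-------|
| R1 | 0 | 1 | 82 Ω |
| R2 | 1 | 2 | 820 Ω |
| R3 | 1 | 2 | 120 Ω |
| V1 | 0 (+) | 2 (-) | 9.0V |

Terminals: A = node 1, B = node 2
Find the Thévenin equivalent first; then I_n = V_th/R_th and R_n = R_th.
Step 1 — V_th is the open-circuit voltage V_A - V_B (nothing connected across the terminals).
Nodal analysis, taking node 2 as the 0 V reference.
Source V1 fixes V_0 = 9 V.
KCL at each unknown node (sum of currents leaving = 0; resistances in Ω):
  Node 1: (V_1 - 9)/82 + (V_1 - 0)/820 + (V_1 - 0)/120 = 0
Collecting terms: 0.02175 × V_1 = 0.1098  =>  V_1 = 5.047 V
V_th = V_1 - V_2 = 5.047 - 0 = 5.047 V
Step 2 — R_th: zero the source — replace V1 by a short circuit (node 2 merges into node 0) — and find the resistance seen between A (node 1) and B (node 0).
Reduce the network between node 1 (A) and node 0 (B) by series/parallel combination:
  Rp1 = R1 ‖ R2 ‖ R3 (parallel, all between nodes 0 and 1) = 1/(1/82 + 1/820 + 1/120) = 45.98 Ω
R_th = 45.98 Ω
I_n = V_th/R_th = 5.047/45.98 = 0.1098 A, and R_n = R_th = 45.98 Ω

Final answer: I_n = 0.1098 A, R_n = 45.98 Ω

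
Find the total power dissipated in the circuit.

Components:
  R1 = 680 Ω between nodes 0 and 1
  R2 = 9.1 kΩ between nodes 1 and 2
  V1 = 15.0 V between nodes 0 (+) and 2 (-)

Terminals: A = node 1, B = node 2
Nodal analysis, taking node 2 as the 0 V reference.
Source V1 fixes V_0 = 15 V.
KCL at each unknown node (sum of currents leaving = 0; resistances in Ω):
  Node 1: (V_1 - 15)/680 + (V_1 - 0)/9100 = 0
Collecting terms: 0.00158 × V_1 = 0.02206  =>  V_1 = 13.96 V
Power in each resistor, P = (ΔV)²/R:
  P_R1 = (15 - 13.96)²/680 = 0.0016 W
  P_R2 = (13.96 - 0)²/9100 = 0.02141 W
P_total = P_R1 + P_R2 = 0.02301 W

Final answer: 0.02301 W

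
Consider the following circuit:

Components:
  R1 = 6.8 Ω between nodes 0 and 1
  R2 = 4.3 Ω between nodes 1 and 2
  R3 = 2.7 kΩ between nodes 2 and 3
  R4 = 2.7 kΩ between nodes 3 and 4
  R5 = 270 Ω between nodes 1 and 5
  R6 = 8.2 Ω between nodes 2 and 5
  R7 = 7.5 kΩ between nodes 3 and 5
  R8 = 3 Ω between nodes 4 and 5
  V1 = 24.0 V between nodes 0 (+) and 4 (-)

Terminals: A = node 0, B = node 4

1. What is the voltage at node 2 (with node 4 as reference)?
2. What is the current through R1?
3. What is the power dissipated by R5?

Nodal analysis, taking node 4 as the 0 V reference.
Source V1 fixes V_0 = 24 V.
KCL at each unknown node (sum of currents leaving = 0; resistances in Ω):
  Node 1: (V_1 - 24)/6.8 + (V_1 - V_2)/4.3 + (V_1 - V_5)/270 = 0
  Node 2: (V_2 - V_1)/4.3 + (V_2 - V_3)/2700 + (V_2 - V_5)/8.2 = 0
  Node 3: (V_3 - V_2)/2700 + (V_3 - 0)/2700 + (V_3 - V_5)/7500 = 0
  Node 5: (V_5 - V_1)/270 + (V_5 - V_2)/8.2 + (V_5 - V_3)/7500 + (V_5 - 0)/3 = 0
Collecting terms (coefficients in siemens):
  0.3833·V_1 - 0.2326·V_2 - 0.003704·V_5 = 3.529
  0.3549·V_2 - 0.2326·V_1 - 0.0003704·V_3 - 0.122·V_5 = 0
  0.0008741·V_3 - 0.0003704·V_2 - 0.0001333·V_5 = 0
  0.4591·V_5 - 0.003704·V_1 - 0.122·V_2 - 0.0001333·V_3 = 0
Solving these 4 simultaneous equations (Gaussian elimination) gives:
  V_1 = 16.49 V, V_2 = 11.95 V, V_3 = 5.567 V, V_5 = 3.308 V
Part 1:
  Read off the nodal solution: V_2 = 11.95 V
Part 2:
  I_R1 = (V_0 - V_1)/R1 = (24 - 16.49)/6.8 = 1.105 A
  Magnitude: I_R1 = 1.105 A
Part 3:
  I_R5 = (V_1 - V_5)/R5 = (16.49 - 3.308)/270 = 0.04881 A
  P_R5 = I_R5² × R5 = (0.04881)² × 270 = 0.6434 W

Final answers:
1. V_2 = 11.95 V
2. I_R1 = 1.105 A
3. P_R5 = 0.6434 W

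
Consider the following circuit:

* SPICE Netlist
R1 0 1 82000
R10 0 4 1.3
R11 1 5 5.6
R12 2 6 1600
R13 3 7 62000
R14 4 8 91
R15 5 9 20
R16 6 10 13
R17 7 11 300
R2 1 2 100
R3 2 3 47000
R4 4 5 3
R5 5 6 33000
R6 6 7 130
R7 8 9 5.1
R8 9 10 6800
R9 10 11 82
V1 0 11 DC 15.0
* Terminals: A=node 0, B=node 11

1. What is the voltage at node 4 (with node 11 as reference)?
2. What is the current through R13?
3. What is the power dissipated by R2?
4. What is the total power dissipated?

Nodal analysis, taking node 11 as the 0 V reference.
Source V1 fixes V_0 = 15 V.
KCL at each unknown node (sum of currents leaving = 0; resistances in Ω):
  Node 1: (V_1 - 15)/82000 + (V_1 - V_2)/100 + (V_1 - V_5)/5.6 = 0
  Node 2: (V_2 - V_1)/100 + (V_2 - V_3)/47000 + (V_2 - V_6)/1600 = 0
  Node 3: (V_3 - V_2)/47000 + (V_3 - V_7)/62000 = 0
  Node 4: (V_4 - V_5)/3 + (V_4 - 15)/1.3 + (V_4 - V_8)/91 = 0
  Node 5: (V_5 - V_4)/3 + (V_5 - V_6)/33000 + (V_5 - V_1)/5.6 + (V_5 - V_9)/20 = 0
  Node 6: (V_6 - V_5)/33000 + (V_6 - V_7)/130 + (V_6 - V_2)/1600 + (V_6 - V_10)/13 = 0
  Node 7: (V_7 - V_6)/130 + (V_7 - V_3)/62000 + (V_7 - 0)/300 = 0
  Node 8: (V_8 - V_9)/5.1 + (V_8 - V_4)/91 = 0
  Node 9: (V_9 - V_8)/5.1 + (V_9 - V_10)/6800 + (V_9 - V_5)/20 = 0
  Node 10: (V_10 - V_9)/6800 + (V_10 - 0)/82 + (V_10 - V_6)/13 = 0
Collecting terms (coefficients in siemens):
  0.1886·V_1 - 0.01·V_2 - 0.1786·V_5 = 0.0001829
  0.01065·V_2 - 0.01·V_1 - 0.00002128·V_3 - 0.000625·V_6 = 0
  0.00003741·V_3 - 0.00002128·V_2 - 0.00001613·V_7 = 0
  1.114·V_4 - 0.3333·V_5 - 0.01099·V_8 = 11.54
  0.5619·V_5 - 0.1786·V_1 - 0.3333·V_4 - 0.0000303·V_6 - 0.05·V_9 = 0
  0.08527·V_6 - 0.000625·V_2 - 0.0000303·V_5 - 0.007692·V_7 - 0.07692·V_10 = 0
  0.01104·V_7 - 0.00001613·V_3 - 0.007692·V_6 = 0
  0.2071·V_8 - 0.01099·V_4 - 0.1961·V_9 = 0
  0.2462·V_9 - 0.05·V_5 - 0.1961·V_8 - 0.0001471·V_10 = 0
  0.08927·V_10 - 0.07692·V_6 - 0.0001471·V_9 = 0
Solving these 10 simultaneous equations (Gaussian elimination) gives:
  V_1 = 14.91 V, V_2 = 14.07 V, V_3 = 8.255 V, V_4 = 14.99 V
  V_5 = 14.95 V, V_6 = 0.8242 V, V_7 = 0.5863 V, V_8 = 14.93 V
  V_9 = 14.93 V, V_10 = 0.7349 V
Part 1:
  Read off the nodal solution: V_4 = 14.99 V
Part 2:
  I_R13 = (V_3 - V_7)/R13 = (8.255 - 0.5863)/62000 = 0.0001237 A
  Magnitude: I_R13 = 0.0001237 A
Part 3:
  I_R2 = (V_1 - V_2)/R2 = (14.91 - 14.07)/100 = 0.008401 A
  P_R2 = I_R2² × R2 = (0.008401)² × 100 = 0.007058 W
Part 4:
  Power in each resistor, P = (ΔV)²/R:
    P_R1 = (15 - 14.91)²/82000 = 0.0000001034 W
    P_R2 = (14.91 - 14.07)²/100 = 0.007058 W
    P_R3 = (14.07 - 8.255)²/47000 = 0.000719 W
    P_R4 = (14.99 - 14.95)²/3 = 0.0003176 W
    P_R5 = (14.95 - 0.8242)²/33000 = 0.006051 W
    P_R6 = (0.8242 - 0.5863)²/130 = 0.0004356 W
    P_R7 = (14.93 - 14.93)²/5.1 = 0.000001995 W
    P_R8 = (14.93 - 0.7349)²/6800 = 0.02961 W
    P_R9 = (0.7349 - 0)²/82 = 0.006586 W
    P_R10 = (15 - 14.99)²/1.3 = 0.0001549 W
    P_R11 = (14.91 - 14.95)²/5.6 = 0.0003951 W
    P_R12 = (14.07 - 0.8242)²/1600 = 0.1096 W
    P_R13 = (8.255 - 0.5863)²/62000 = 0.0009485 W
    P_R14 = (14.99 - 14.93)²/91 = 0.00003559 W
    P_R15 = (14.95 - 14.93)²/20 = 0.00004272 W
    P_R16 = (0.8242 - 0.7349)²/13 = 0.0006144 W
    P_R17 = (0.5863 - 0)²/300 = 0.001146 W
  P_total = P_R1 + P_R2 + P_R3 + P_R4 + P_R5 + P_R6 + P_R7 + P_R8 + P_R9 + P_R10 + P_R11 + P_R12 + P_R13 + P_R14 + P_R15 + P_R16 + P_R17 = 0.1637 W

Final answers:
1. V_4 = 14.99 V
2. I_R13 = 0.0001237 A
3. P_R2 = 0.007058 W
4. P_total = 0.1637 W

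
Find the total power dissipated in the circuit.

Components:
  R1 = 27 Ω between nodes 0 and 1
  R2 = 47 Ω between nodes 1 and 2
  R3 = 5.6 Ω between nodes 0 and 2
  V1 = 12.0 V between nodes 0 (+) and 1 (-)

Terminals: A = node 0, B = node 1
Nodal analysis, taking node 1 as the 0 V reference.
Source V1 fixes V_0 = 12 V.
KCL at each unknown node (sum of currents leaving = 0; resistances in Ω):
  Node 2: (V_2 - 0)/47 + (V_2 - 12)/5.6 = 0
Collecting terms: 0.1998 × V_2 = 2.143  =>  V_2 = 10.72 V
Power in each resistor, P = (ΔV)²/R:
  P_R1 = (12 - 0)²/27 = 5.333 W
  P_R2 = (0 - 10.72)²/47 = 2.446 W
  P_R3 = (12 - 10.72)²/5.6 = 0.2915 W
P_total = P_R1 + P_R2 + P_R3 = 8.071 W

Final answer: 8.071 W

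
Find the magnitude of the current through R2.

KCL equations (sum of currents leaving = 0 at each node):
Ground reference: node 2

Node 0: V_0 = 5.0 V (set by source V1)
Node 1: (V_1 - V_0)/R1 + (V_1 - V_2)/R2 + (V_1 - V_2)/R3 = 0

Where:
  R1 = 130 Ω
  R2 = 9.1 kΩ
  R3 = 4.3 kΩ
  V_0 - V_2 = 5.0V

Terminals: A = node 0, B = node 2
Nodal analysis, taking node 2 as the 0 V reference.
Source V1 fixes V_0 = 5 V.
KCL at each unknown node (sum of currents leaving = 0; resistances in Ω):
  Node 1: (V_1 - 5)/130 + (V_1 - 0)/9100 + (V_1 - 0)/4300 = 0
Collecting terms: 0.008035 × V_1 = 0.03846  =>  V_1 = 4.787 V
I_R2 = (V_1 - V_2)/R2 = (4.787 - 0)/9100 = 0.000526 A
|I_R2| = 0.000526 A

Final answer: |I_R2| = 0.000526 A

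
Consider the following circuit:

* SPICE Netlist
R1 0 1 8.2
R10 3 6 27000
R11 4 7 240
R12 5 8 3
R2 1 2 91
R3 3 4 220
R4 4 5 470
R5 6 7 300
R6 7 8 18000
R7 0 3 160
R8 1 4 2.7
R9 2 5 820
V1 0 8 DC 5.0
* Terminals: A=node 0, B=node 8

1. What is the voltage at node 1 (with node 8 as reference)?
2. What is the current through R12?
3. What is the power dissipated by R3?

Nodal analysis, taking node 8 as the 0 V reference.
Source V1 fixes V_0 = 5 V.
KCL at each unknown node (sum of currents leaving = 0; resistances in Ω):
  Node 1: (V_1 - 5)/8.2 + (V_1 - V_2)/91 + (V_1 - V_4)/2.7 = 0
  Node 2: (V_2 - V_1)/91 + (V_2 - V_5)/820 = 0
  Node 3: (V_3 - V_4)/220 + (V_3 - 5)/160 + (V_3 - V_6)/27000 = 0
  Node 4: (V_4 - V_3)/220 + (V_4 - V_5)/470 + (V_4 - V_1)/2.7 + (V_4 - V_7)/240 = 0
  Node 5: (V_5 - V_4)/470 + (V_5 - V_2)/820 + (V_5 - 0)/3 = 0
  Node 6: (V_6 - V_7)/300 + (V_6 - V_3)/27000 = 0
  Node 7: (V_7 - V_6)/300 + (V_7 - 0)/18000 + (V_7 - V_4)/240 = 0
Collecting terms (coefficients in siemens):
  0.5033·V_1 - 0.01099·V_2 - 0.3704·V_4 = 0.6098
  0.01221·V_2 - 0.01099·V_1 - 0.00122·V_5 = 0
  0.01083·V_3 - 0.004545·V_4 - 0.00003704·V_6 = 0.03125
  0.3812·V_4 - 0.3704·V_1 - 0.004545·V_3 - 0.002128·V_5 - 0.004167·V_7 = 0
  0.3367·V_5 - 0.00122·V_2 - 0.002128·V_4 = 0
  0.00337·V_6 - 0.00003704·V_3 - 0.003333·V_7 = 0
  0.007556·V_7 - 0.004167·V_4 - 0.003333·V_6 = 0
Solving these 7 simultaneous equations (Gaussian elimination) gives:
  V_1 = 4.874 V, V_2 = 4.392 V, V_3 = 4.935 V, V_4 = 4.847 V
  V_5 = 0.04654 V, V_6 = 4.786 V, V_7 = 4.784 V
Part 1:
  Read off the nodal solution: V_1 = 4.874 V
Part 2:
  I_R12 = (V_5 - V_8)/R12 = (0.04654 - 0)/3 = 0.01551 A
  Magnitude: I_R12 = 0.01551 A
Part 3:
  I_R3 = (V_3 - V_4)/R3 = (4.935 - 4.847)/220 = 0.0004009 A
  P_R3 = I_R3² × R3 = (0.0004009)² × 220 = 0.00003537 W

Final answers:
1. V_1 = 4.874 V
2. I_R12 = 0.01551 A
3. P_R3 = 3.537e-05 W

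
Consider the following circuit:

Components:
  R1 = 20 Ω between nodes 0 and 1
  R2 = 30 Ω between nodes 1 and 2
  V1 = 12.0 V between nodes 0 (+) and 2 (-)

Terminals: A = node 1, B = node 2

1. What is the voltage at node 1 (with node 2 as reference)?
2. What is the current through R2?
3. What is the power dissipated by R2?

Nodal analysis, taking node 2 as the 0 V reference.
Source V1 fixes V_0 = 12 V.
KCL at each unknown node (sum of currents leaving = 0; resistances in Ω):
  Node 1: (V_1 - 12)/20 + (V_1 - 0)/30 = 0
Collecting terms: 0.08333 × V_1 = 0.6  =>  V_1 = 7.2 V
Part 1:
  Read off the nodal solution: V_1 = 7.2 V
Part 2:
  I_R2 = (V_1 - V_2)/R2 = (7.2 - 0)/30 = 0.24 A
  Magnitude: I_R2 = 0.24 A
Part 3:
  I_R2 = (V_1 - V_2)/R2 = (7.2 - 0)/30 = 0.24 A
  P_R2 = I_R2² × R2 = (0.24)² × 30 = 1.728 W

Final answers:
1. V_1 = 7.2 V
2. I_R2 = 0.24 A
3. P_R2 = 1.728 W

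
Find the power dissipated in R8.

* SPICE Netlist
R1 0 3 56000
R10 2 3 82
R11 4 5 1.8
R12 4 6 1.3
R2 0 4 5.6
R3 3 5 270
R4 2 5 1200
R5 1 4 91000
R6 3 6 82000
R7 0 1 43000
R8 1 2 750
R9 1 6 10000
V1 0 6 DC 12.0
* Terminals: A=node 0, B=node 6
Nodal analysis, taking node 6 as the 0 V reference.
Source V1 fixes V_0 = 12 V.
KCL at each unknown node (sum of currents leaving = 0; resistances in Ω):
  Node 1: (V_1 - V_4)/91000 + (V_1 - 12)/43000 + (V_1 - V_2)/750 + (V_1 - 0)/10000 = 0
  Node 2: (V_2 - V_5)/1200 + (V_2 - V_1)/750 + (V_2 - V_3)/82 = 0
  Node 3: (V_3 - 12)/56000 + (V_3 - V_5)/270 + (V_3 - 0)/82000 + (V_3 - V_2)/82 = 0
  Node 4: (V_4 - 12)/5.6 + (V_4 - V_1)/91000 + (V_4 - V_5)/1.8 + (V_4 - 0)/1.3 = 0
  Node 5: (V_5 - V_3)/270 + (V_5 - V_2)/1200 + (V_5 - V_4)/1.8 = 0
Collecting terms (coefficients in siemens):
  0.001468·V_1 - 0.001333·V_2 - 0.00001099·V_4 = 0.0002791
  0.01436·V_2 - 0.001333·V_1 - 0.0122·V_3 - 0.0008333·V_5 = 0
  0.01593·V_3 - 0.0122·V_2 - 0.003704·V_5 = 0.0002143
  1.503·V_4 - 0.00001099·V_1 - 0.5556·V_5 = 2.143
  0.5601·V_5 - 0.0008333·V_2 - 0.003704·V_3 - 0.5556·V_4 = 0
Solving these 5 simultaneous equations (Gaussian elimination) gives:
  V_1 = 2.288 V, V_2 = 2.291 V, V_3 = 2.293 V, V_4 = 2.261 V
  V_5 = 2.261 V
I_R8 = (V_1 - V_2)/R8 = (2.288 - 2.291)/750 = -0.000003273 A
P_R8 = I_R8² × R8 = (-0.000003273)² × 750 = 0.000000008036 W

Final answer: 8.036e-09 W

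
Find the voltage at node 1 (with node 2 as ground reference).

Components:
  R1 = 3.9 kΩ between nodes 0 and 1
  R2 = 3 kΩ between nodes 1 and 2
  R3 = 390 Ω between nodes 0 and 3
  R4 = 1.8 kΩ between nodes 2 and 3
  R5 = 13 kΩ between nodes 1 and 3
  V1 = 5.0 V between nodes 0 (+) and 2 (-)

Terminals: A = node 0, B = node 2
Nodal analysis, taking node 2 as the 0 V reference.
Source V1 fixes V_0 = 5 V.
KCL at each unknown node (sum of currents leaving = 0; resistances in Ω):
  Node 1: (V_1 - 5)/3900 + (V_1 - 0)/3000 + (V_1 - V_3)/13000 = 0
  Node 3: (V_3 - 5)/390 + (V_3 - 0)/1800 + (V_3 - V_1)/13000 = 0
Collecting terms (coefficients in siemens):
  0.0006667·V_1 - 0.00007692·V_3 = 0.001282
  0.003197·V_3 - 0.00007692·V_1 = 0.01282
Determinant D = (0.0006667)(0.003197) - (-0.00007692)(-0.00007692) = 0.000002125
V_1 = [(0.001282)(0.003197) - (-0.00007692)(0.01282)]/D = 2.392 V
V_3 = [(0.0006667)(0.01282) - (0.001282)(-0.00007692)]/D = 4.068 V
The requested potential is V_1 = 2.392 V.

Final answer: V_1 = 2.392 V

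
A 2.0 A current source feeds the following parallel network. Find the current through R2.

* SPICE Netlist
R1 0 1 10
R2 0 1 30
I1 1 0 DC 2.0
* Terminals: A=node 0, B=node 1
All resistors sit directly between nodes 0 and 1, so they are in parallel and share one voltage V; the full source current 2 A splits among them.
1/R_par = 1/10 + 1/30 = 0.1333 S  =>  R_par = 7.5 Ω
V = I × R_par = 2 × 7.5 = 15 V
I_R2 = V/R2 = 15/30 = 0.5 A

Final answer: 0.5 A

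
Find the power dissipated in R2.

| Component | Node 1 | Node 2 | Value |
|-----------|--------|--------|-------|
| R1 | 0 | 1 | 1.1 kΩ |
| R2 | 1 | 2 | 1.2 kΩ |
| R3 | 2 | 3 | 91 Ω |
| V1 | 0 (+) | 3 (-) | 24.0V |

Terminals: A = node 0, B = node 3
Nodal analysis, taking node 3 as the 0 V reference.
Source V1 fixes V_0 = 24 V.
KCL at each unknown node (sum of currents leaving = 0; resistances in Ω):
  Node 1: (V_1 - 24)/1100 + (V_1 - V_2)/1200 = 0
  Node 2: (V_2 - V_1)/1200 + (V_2 - 0)/91 = 0
Collecting terms (coefficients in siemens):
  0.001742·V_1 - 0.0008333·V_2 = 0.02182
  0.01182·V_2 - 0.0008333·V_1 = 0
Determinant D = (0.001742)(0.01182) - (-0.0008333)(-0.0008333) = 0.00001991
V_1 = [(0.02182)(0.01182) - (-0.0008333)(0)]/D = 12.96 V
V_2 = [(0.001742)(0) - (0.02182)(-0.0008333)]/D = 0.9134 V
I_R2 = (V_1 - V_2)/R2 = (12.96 - 0.9134)/1200 = 0.01004 A
P_R2 = I_R2² × R2 = (0.01004)² × 1200 = 0.1209 W

Final answer: 0.1209 W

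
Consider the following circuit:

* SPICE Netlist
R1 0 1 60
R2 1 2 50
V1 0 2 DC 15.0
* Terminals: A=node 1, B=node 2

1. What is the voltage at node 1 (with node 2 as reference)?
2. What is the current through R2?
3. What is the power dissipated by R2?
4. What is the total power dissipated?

Nodal analysis, taking node 2 as the 0 V reference.
Source V1 fixes V_0 = 15 V.
KCL at each unknown node (sum of currents leaving = 0; resistances in Ω):
  Node 1: (V_1 - 15)/60 + (V_1 - 0)/50 = 0
Collecting terms: 0.03667 × V_1 = 0.25  =>  V_1 = 6.818 V
Part 1:
  Read off the nodal solution: V_1 = 6.818 V
Part 2:
  I_R2 = (V_1 - V_2)/R2 = (6.818 - 0)/50 = 0.1364 A
  Magnitude: I_R2 = 0.1364 A
Part 3:
  I_R2 = (V_1 - V_2)/R2 = (6.818 - 0)/50 = 0.1364 A
  P_R2 = I_R2² × R2 = (0.1364)² × 50 = 0.9298 W
Part 4:
  Power in each resistor, P = (ΔV)²/R:
    P_R1 = (15 - 6.818)²/60 = 1.116 W
    P_R2 = (6.818 - 0)²/50 = 0.9298 W
  P_total = P_R1 + P_R2 = 2.045 W

Final answers:
1. V_1 = 6.818 V
2. I_R2 = 0.1364 A
3. P_R2 = 0.9298 W
4. P_total = 2.045 W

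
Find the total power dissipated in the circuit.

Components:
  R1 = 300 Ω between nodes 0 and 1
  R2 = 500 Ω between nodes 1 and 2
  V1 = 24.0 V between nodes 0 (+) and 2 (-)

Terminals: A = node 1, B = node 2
Nodal analysis, taking node 2 as the 0 V reference.
Source V1 fixes V_0 = 24 V.
KCL at each unknown node (sum of currents leaving = 0; resistances in Ω):
  Node 1: (V_1 - 24)/300 + (V_1 - 0)/500 = 0
Collecting terms: 0.005333 × V_1 = 0.08  =>  V_1 = 15 V
Power in each resistor, P = (ΔV)²/R:
  P_R1 = (24 - 15)²/300 = 0.27 W
  P_R2 = (15 - 0)²/500 = 0.45 W
P_total = P_R1 + P_R2 = 0.72 W

Final answer: 0.72 W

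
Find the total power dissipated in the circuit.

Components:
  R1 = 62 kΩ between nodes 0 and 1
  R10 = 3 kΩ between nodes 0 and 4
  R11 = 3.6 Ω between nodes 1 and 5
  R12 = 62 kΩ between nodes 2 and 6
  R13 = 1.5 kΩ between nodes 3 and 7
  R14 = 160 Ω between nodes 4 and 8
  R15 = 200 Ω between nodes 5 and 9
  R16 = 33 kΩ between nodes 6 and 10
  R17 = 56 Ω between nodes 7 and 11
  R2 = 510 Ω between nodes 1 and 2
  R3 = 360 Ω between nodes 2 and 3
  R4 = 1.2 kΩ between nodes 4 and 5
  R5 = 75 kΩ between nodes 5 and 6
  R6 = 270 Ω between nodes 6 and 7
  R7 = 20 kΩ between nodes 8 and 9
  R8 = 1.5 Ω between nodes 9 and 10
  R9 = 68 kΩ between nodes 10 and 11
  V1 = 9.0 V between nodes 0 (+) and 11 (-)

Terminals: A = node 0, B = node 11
Nodal analysis, taking node 11 as the 0 V reference.
Source V1 fixes V_0 = 9 V.
KCL at each unknown node (sum of currents leaving = 0; resistances in Ω):
  Node 1: (V_1 - 9)/62000 + (V_1 - V_2)/510 + (V_1 - V_5)/3.6 = 0
  Node 2: (V_2 - V_1)/510 + (V_2 - V_3)/360 + (V_2 - V_6)/62000 = 0
  Node 3: (V_3 - V_2)/360 + (V_3 - V_7)/1500 = 0
  Node 4: (V_4 - V_5)/1200 + (V_4 - 9)/3000 + (V_4 - V_8)/160 = 0
  Node 5: (V_5 - V_4)/1200 + (V_5 - V_6)/75000 + (V_5 - V_1)/3.6 + (V_5 - V_9)/200 = 0
  Node 6: (V_6 - V_5)/75000 + (V_6 - V_7)/270 + (V_6 - V_2)/62000 + (V_6 - V_10)/33000 = 0
  Node 7: (V_7 - V_6)/270 + (V_7 - V_3)/1500 + (V_7 - 0)/56 = 0
  Node 8: (V_8 - V_9)/20000 + (V_8 - V_4)/160 = 0
  Node 9: (V_9 - V_8)/20000 + (V_9 - V_10)/1.5 + (V_9 - V_5)/200 = 0
  Node 10: (V_10 - V_9)/1.5 + (V_10 - 0)/68000 + (V_10 - V_6)/33000 = 0
Collecting terms (coefficients in siemens):
  0.2798·V_1 - 0.001961·V_2 - 0.2778·V_5 = 0.0001452
  0.004755·V_2 - 0.001961·V_1 - 0.002778·V_3 - 0.00001613·V_6 = 0
  0.003444·V_3 - 0.002778·V_2 - 0.0006667·V_7 = 0
  0.007417·V_4 - 0.0008333·V_5 - 0.00625·V_8 = 0.003
  0.2836·V_5 - 0.2778·V_1 - 0.0008333·V_4 - 0.00001333·V_6 - 0.005·V_9 = 0
  0.003763·V_6 - 0.00001613·V_2 - 0.00001333·V_5 - 0.003704·V_7 - 0.0000303·V_10 = 0
  0.02223·V_7 - 0.0006667·V_3 - 0.003704·V_6 = 0
  0.0063·V_8 - 0.00625·V_4 - 0.00005·V_9 = 0
  0.6717·V_9 - 0.005·V_5 - 0.00005·V_8 - 0.6667·V_10 = 0
  0.6667·V_10 - 0.0000303·V_6 - 0.6667·V_9 = 0
Solving these 10 simultaneous equations (Gaussian elimination) gives:
  V_1 = 3.159 V, V_2 = 2.482 V, V_3 = 2.017 V, V_4 = 4.763 V
  V_5 = 3.163 V, V_6 = 0.1277 V, V_7 = 0.08178 V, V_8 = 4.75 V
  V_9 = 3.152 V, V_10 = 3.152 V
Power in each resistor, P = (ΔV)²/R:
  P_R1 = (9 - 3.159)²/62000 = 0.0005503 W
  P_R2 = (3.159 - 2.482)²/510 = 0.0008997 W
  P_R3 = (2.482 - 2.017)²/360 = 0.0005993 W
  P_R4 = (4.763 - 3.163)²/1200 = 0.002131 W
  P_R5 = (3.163 - 0.1277)²/75000 = 0.0001229 W
  P_R6 = (0.1277 - 0.08178)²/270 = 0.00000781 W
  P_R7 = (4.75 - 3.152)²/20000 = 0.0001277 W
  P_R8 = (3.152 - 3.152)²/1.5 = 0.00000002856 W
  P_R9 = (3.152 - 0)²/68000 = 0.0001461 W
  P_R10 = (9 - 4.763)²/3000 = 0.005985 W
  P_R11 = (3.159 - 3.163)²/3.6 = 0.000005482 W
  P_R12 = (2.482 - 0.1277)²/62000 = 0.00008937 W
  P_R13 = (2.017 - 0.08178)²/1500 = 0.002497 W
  P_R14 = (4.763 - 4.75)²/160 = 0.000001021 W
  P_R15 = (3.163 - 3.152)²/200 = 0.0000006748 W
  P_R16 = (0.1277 - 3.152)²/33000 = 0.0002771 W
  P_R17 = (0.08178 - 0)²/56 = 0.0001194 W
P_total = P_R1 + P_R2 + P_R3 + P_R4 + P_R5 + P_R6 + P_R7 + P_R8 + P_R9 + P_R10 + P_R11 + P_R12 + P_R13 + P_R14 + P_R15 + P_R16 + P_R17 = 0.01356 W

Final answer: 0.01356 W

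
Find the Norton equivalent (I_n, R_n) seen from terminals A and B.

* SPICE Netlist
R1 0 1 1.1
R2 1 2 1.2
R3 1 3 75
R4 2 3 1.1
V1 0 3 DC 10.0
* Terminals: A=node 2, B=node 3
Find the Thévenin equivalent first; then I_n = V_th/R_th and R_n = R_th.
Step 1 — V_th is the open-circuit voltage V_A - V_B (nothing connected across the terminals).
Nodal analysis, taking node 3 as the 0 V reference.
Source V1 fixes V_0 = 10 V.
KCL at each unknown node (sum of currents leaving = 0; resistances in Ω):
  Node 1: (V_1 - 10)/1.1 + (V_1 - V_2)/1.2 + (V_1 - 0)/75 = 0
  Node 2: (V_2 - V_1)/1.2 + (V_2 - 0)/1.1 = 0
Collecting terms (coefficients in siemens):
  1.756·V_1 - 0.8333·V_2 = 9.091
  1.742·V_2 - 0.8333·V_1 = 0
Determinant D = (1.756)(1.742) - (-0.8333)(-0.8333) = 2.365
V_1 = [(9.091)(1.742) - (-0.8333)(0)]/D = 6.698 V
V_2 = [(1.756)(0) - (9.091)(-0.8333)]/D = 3.204 V
V_th = V_2 - V_3 = 3.204 - 0 = 3.204 V
Step 2 — R_th: zero the source — replace V1 by a short circuit (node 3 merges into node 0) — and find the resistance seen between A (node 2) and B (node 0).
Reduce the network between node 2 (A) and node 0 (B) by series/parallel combination:
  Rp1 = R1 ‖ R3 (parallel, both between nodes 0 and 1) = 1/(1/1.1 + 1/75) = 1.084 Ω
  Rs1 = R2 + Rp1 (series, joined only at node 1) = 1.2 + 1.084 = 2.284 Ω
  Rp2 = R4 ‖ Rs1 (parallel, both between nodes 0 and 2) = 1/(1/1.1 + 1/2.284) = 0.7424 Ω
R_th = 0.7424 Ω
I_n = V_th/R_th = 3.204/0.7424 = 4.315 A, and R_n = R_th = 0.7424 Ω

Final answer: I_n = 4.315 A, R_n = 0.7424 Ω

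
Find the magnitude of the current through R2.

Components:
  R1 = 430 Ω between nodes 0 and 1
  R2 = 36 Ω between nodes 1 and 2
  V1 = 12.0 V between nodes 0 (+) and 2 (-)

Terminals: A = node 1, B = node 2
Nodal analysis, taking node 2 as the 0 V reference.
Source V1 fixes V_0 = 12 V.
KCL at each unknown node (sum of currents leaving = 0; resistances in Ω):
  Node 1: (V_1 - 12)/430 + (V_1 - 0)/36 = 0
Collecting terms: 0.0301 × V_1 = 0.02791  =>  V_1 = 0.927 V
I_R2 = (V_1 - V_2)/R2 = (0.927 - 0)/36 = 0.02575 A
|I_R2| = 0.02575 A

Final answer: |I_R2| = 0.02575 A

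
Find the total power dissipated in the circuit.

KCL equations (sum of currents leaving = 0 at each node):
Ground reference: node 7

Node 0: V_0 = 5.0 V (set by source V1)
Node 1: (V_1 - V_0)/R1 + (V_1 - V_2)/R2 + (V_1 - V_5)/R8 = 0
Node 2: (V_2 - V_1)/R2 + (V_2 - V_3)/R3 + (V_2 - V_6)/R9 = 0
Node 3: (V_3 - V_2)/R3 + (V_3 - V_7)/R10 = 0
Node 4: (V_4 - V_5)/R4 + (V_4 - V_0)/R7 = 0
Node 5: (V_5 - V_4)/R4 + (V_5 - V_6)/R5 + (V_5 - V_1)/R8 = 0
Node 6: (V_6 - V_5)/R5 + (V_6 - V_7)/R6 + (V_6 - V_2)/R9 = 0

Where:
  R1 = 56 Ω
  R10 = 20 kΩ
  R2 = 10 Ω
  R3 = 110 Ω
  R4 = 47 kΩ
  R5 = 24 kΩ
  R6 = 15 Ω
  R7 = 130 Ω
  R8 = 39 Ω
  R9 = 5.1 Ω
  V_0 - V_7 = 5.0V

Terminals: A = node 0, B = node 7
Nodal analysis, taking node 7 as the 0 V reference.
Source V1 fixes V_0 = 5 V.
KCL at each unknown node (sum of currents leaving = 0; resistances in Ω):
  Node 1: (V_1 - 5)/56 + (V_1 - V_2)/10 + (V_1 - V_5)/39 = 0
  Node 2: (V_2 - V_1)/10 + (V_2 - V_3)/110 + (V_2 - V_6)/5.1 = 0
  Node 3: (V_3 - V_2)/110 + (V_3 - 0)/20000 = 0
  Node 4: (V_4 - V_5)/47000 + (V_4 - 5)/130 = 0
  Node 5: (V_5 - V_4)/47000 + (V_5 - V_6)/24000 + (V_5 - V_1)/39 = 0
  Node 6: (V_6 - V_5)/24000 + (V_6 - 0)/15 + (V_6 - V_2)/5.1 = 0
Collecting terms (coefficients in siemens):
  0.1435·V_1 - 0.1·V_2 - 0.02564·V_5 = 0.08929
  0.3052·V_2 - 0.1·V_1 - 0.009091·V_3 - 0.1961·V_6 = 0
  0.009141·V_3 - 0.009091·V_2 = 0
  0.007714·V_4 - 0.00002128·V_5 = 0.03846
  0.0257·V_5 - 0.02564·V_1 - 0.00002128·V_4 - 0.00004167·V_6 = 0
  0.2628·V_6 - 0.1961·V_2 - 0.00004167·V_5 = 0
Solving these 6 simultaneous equations (Gaussian elimination) gives:
  V_1 = 1.748 V, V_2 = 1.167 V, V_3 = 1.161 V, V_4 = 4.991 V
  V_5 = 1.749 V, V_6 = 0.8712 V
Power in each resistor, P = (ΔV)²/R:
  P_R1 = (5 - 1.748)²/56 = 0.1888 W
  P_R2 = (1.748 - 1.167)²/10 = 0.03376 W
  P_R3 = (1.167 - 1.161)²/110 = 0.0000003706 W
  P_R4 = (4.991 - 1.749)²/47000 = 0.0002236 W
  P_R5 = (1.749 - 0.8712)²/24000 = 0.00003214 W
  P_R6 = (0.8712 - 0)²/15 = 0.0506 W
  P_R7 = (5 - 4.991)²/130 = 0.0000006184 W
  P_R8 = (1.748 - 1.749)²/39 = 0.00000004088 W
  P_R9 = (1.167 - 0.8712)²/5.1 = 0.01718 W
  P_R10 = (1.161 - 0)²/20000 = 0.00006737 W
P_total = P_R1 + P_R2 + P_R3 + P_R4 + P_R5 + P_R6 + P_R7 + P_R8 + P_R9 + P_R10 = 0.2907 W

Final answer: 0.2907 W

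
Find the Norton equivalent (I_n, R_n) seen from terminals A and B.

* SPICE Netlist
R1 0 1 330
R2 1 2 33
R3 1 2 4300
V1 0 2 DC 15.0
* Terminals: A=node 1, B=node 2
Find the Thévenin equivalent first; then I_n = V_th/R_th and R_n = R_th.
Step 1 — V_th is the open-circuit voltage V_A - V_B (nothing connected across the terminals).
Nodal analysis, taking node 2 as the 0 V reference.
Source V1 fixes V_0 = 15 V.
KCL at each unknown node (sum of currents leaving = 0; resistances in Ω):
  Node 1: (V_1 - 15)/330 + (V_1 - 0)/33 + (V_1 - 0)/4300 = 0
Collecting terms: 0.03357 × V_1 = 0.04545  =>  V_1 = 1.354 V
V_th = V_1 - V_2 = 1.354 - 0 = 1.354 V
Step 2 — R_th: zero the source — replace V1 by a short circuit (node 2 merges into node 0) — and find the resistance seen between A (node 1) and B (node 0).
Reduce the network between node 1 (A) and node 0 (B) by series/parallel combination:
  Rp1 = R1 ‖ R2 ‖ R3 (parallel, all between nodes 0 and 1) = 1/(1/330 + 1/33 + 1/4300) = 29.79 Ω
R_th = 29.79 Ω
I_n = V_th/R_th = 1.354/29.79 = 0.04545 A, and R_n = R_th = 29.79 Ω

Final answer: I_n = 0.04545 A, R_n = 29.79 Ω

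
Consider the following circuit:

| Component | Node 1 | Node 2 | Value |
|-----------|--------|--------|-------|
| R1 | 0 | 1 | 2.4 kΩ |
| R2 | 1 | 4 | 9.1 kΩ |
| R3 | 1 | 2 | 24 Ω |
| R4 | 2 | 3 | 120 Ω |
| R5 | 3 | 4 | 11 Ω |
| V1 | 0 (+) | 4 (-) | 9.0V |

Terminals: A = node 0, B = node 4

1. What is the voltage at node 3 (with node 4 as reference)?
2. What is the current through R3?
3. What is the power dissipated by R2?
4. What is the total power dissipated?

Nodal analysis, taking node 4 as the 0 V reference.
Source V1 fixes V_0 = 9 V.
KCL at each unknown node (sum of currents leaving = 0; resistances in Ω):
  Node 1: (V_1 - 9)/2400 + (V_1 - 0)/9100 + (V_1 - V_2)/24 = 0
  Node 2: (V_2 - V_1)/24 + (V_2 - V_3)/120 = 0
  Node 3: (V_3 - V_2)/120 + (V_3 - 0)/11 = 0
Collecting terms (coefficients in siemens):
  0.04219·V_1 - 0.04167·V_2 = 0.00375
  0.05·V_2 - 0.04167·V_1 - 0.008333·V_3 = 0
  0.09924·V_3 - 0.008333·V_2 = 0
Solving these 3 simultaneous equations (Gaussian elimination) gives:
  V_1 = 0.5374 V, V_2 = 0.4542 V, V_3 = 0.03814 V
Part 1:
  Read off the nodal solution: V_3 = 0.03814 V
Part 2:
  I_R3 = (V_1 - V_2)/R3 = (0.5374 - 0.4542)/24 = 0.003467 A
  Magnitude: I_R3 = 0.003467 A
Part 3:
  I_R2 = (V_1 - V_4)/R2 = (0.5374 - 0)/9100 = 0.00005905 A
  P_R2 = I_R2² × R2 = (0.00005905)² × 9100 = 0.00003173 W
Part 4:
  Power in each resistor, P = (ΔV)²/R:
    P_R1 = (9 - 0.5374)²/2400 = 0.02984 W
    P_R2 = (0.5374 - 0)²/9100 = 0.00003173 W
    P_R3 = (0.5374 - 0.4542)²/24 = 0.0002885 W
    P_R4 = (0.4542 - 0.03814)²/120 = 0.001442 W
    P_R5 = (0.03814 - 0)²/11 = 0.0001322 W
  P_total = P_R1 + P_R2 + P_R3 + P_R4 + P_R5 = 0.03173 W

Final answers:
1. V_3 = 0.03814 V
2. I_R3 = 0.003467 A
3. P_R2 = 3.173e-05 W
4. P_total = 0.03173 W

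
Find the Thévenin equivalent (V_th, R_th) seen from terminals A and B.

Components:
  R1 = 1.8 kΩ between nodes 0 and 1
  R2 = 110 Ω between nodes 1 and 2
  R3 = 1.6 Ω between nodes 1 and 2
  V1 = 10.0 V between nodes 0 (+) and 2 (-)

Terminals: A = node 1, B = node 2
Step 1 — V_th is the open-circuit voltage V_A - V_B (nothing connected across the terminals).
Nodal analysis, taking node 2 as the 0 V reference.
Source V1 fixes V_0 = 10 V.
KCL at each unknown node (sum of currents leaving = 0; resistances in Ω):
  Node 1: (V_1 - 10)/1800 + (V_1 - 0)/110 + (V_1 - 0)/1.6 = 0
Collecting terms: 0.6346 × V_1 = 0.005556  =>  V_1 = 0.008754 V
V_th = V_1 - V_2 = 0.008754 - 0 = 0.008754 V
Step 2 — R_th: zero the source — replace V1 by a short circuit (node 2 merges into node 0) — and find the resistance seen between A (node 1) and B (node 0).
Reduce the network between node 1 (A) and node 0 (B) by series/parallel combination:
  Rp1 = R1 ‖ R2 ‖ R3 (parallel, all between nodes 0 and 1) = 1/(1/1800 + 1/110 + 1/1.6) = 1.576 Ω
R_th = 1.576 Ω

Final answer: V_th = 0.008754 V, R_th = 1.576 Ω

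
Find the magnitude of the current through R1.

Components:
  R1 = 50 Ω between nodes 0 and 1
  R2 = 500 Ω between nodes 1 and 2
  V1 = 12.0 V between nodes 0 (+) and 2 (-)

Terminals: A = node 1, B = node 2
Nodal analysis, taking node 2 as the 0 V reference.
Source V1 fixes V_0 = 12 V.
KCL at each unknown node (sum of currents leaving = 0; resistances in Ω):
  Node 1: (V_1 - 12)/50 + (V_1 - 0)/500 = 0
Collecting terms: 0.022 × V_1 = 0.24  =>  V_1 = 10.91 V
I_R1 = (V_0 - V_1)/R1 = (12 - 10.91)/50 = 0.02182 A
|I_R1| = 0.02182 A

Final answer: |I_R1| = 0.02182 A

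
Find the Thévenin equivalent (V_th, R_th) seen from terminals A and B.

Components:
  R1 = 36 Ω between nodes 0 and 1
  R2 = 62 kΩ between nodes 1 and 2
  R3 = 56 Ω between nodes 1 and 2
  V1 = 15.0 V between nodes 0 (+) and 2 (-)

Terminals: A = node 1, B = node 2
Step 1 — V_th is the open-circuit voltage V_A - V_B (nothing connected across the terminals).
Nodal analysis, taking node 2 as the 0 V reference.
Source V1 fixes V_0 = 15 V.
KCL at each unknown node (sum of currents leaving = 0; resistances in Ω):
  Node 1: (V_1 - 15)/36 + (V_1 - 0)/62000 + (V_1 - 0)/56 = 0
Collecting terms: 0.04565 × V_1 = 0.4167  =>  V_1 = 9.127 V
V_th = V_1 - V_2 = 9.127 - 0 = 9.127 V
Step 2 — R_th: zero the source — replace V1 by a short circuit (node 2 merges into node 0) — and find the resistance seen between A (node 1) and B (node 0).
Reduce the network between node 1 (A) and node 0 (B) by series/parallel combination:
  Rp1 = R1 ‖ R2 ‖ R3 (parallel, all between nodes 0 and 1) = 1/(1/36 + 1/62000 + 1/56) = 21.91 Ω
R_th = 21.91 Ω

Final answer: V_th = 9.127 V, R_th = 21.91 Ω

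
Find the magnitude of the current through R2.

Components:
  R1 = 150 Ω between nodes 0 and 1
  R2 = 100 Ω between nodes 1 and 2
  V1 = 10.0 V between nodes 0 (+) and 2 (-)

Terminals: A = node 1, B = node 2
Nodal analysis, taking node 2 as the 0 V reference.
Source V1 fixes V_0 = 10 V.
KCL at each unknown node (sum of currents leaving = 0; resistances in Ω):
  Node 1: (V_1 - 10)/150 + (V_1 - 0)/100 = 0
Collecting terms: 0.01667 × V_1 = 0.06667  =>  V_1 = 4 V
I_R2 = (V_1 - V_2)/R2 = (4 - 0)/100 = 0.04 A
|I_R2| = 0.04 A

Final answer: |I_R2| = 0.04 A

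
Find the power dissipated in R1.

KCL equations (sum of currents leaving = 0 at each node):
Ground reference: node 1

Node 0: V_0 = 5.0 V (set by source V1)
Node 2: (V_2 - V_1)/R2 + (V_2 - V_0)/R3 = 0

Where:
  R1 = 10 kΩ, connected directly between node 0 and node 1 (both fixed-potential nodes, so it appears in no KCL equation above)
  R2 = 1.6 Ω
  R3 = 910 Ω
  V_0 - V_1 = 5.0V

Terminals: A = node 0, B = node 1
Nodal analysis, taking node 1 as the 0 V reference.
Source V1 fixes V_0 = 5 V.
KCL at each unknown node (sum of currents leaving = 0; resistances in Ω):
  Node 2: (V_2 - 0)/1.6 + (V_2 - 5)/910 = 0
Collecting terms: 0.6261 × V_2 = 0.005495  =>  V_2 = 0.008776 V
I_R1 = (V_0 - V_1)/R1 = (5 - 0)/10000 = 0.0005 A
P_R1 = I_R1² × R1 = (0.0005)² × 10000 = 0.0025 W

Final answer: 0.0025 W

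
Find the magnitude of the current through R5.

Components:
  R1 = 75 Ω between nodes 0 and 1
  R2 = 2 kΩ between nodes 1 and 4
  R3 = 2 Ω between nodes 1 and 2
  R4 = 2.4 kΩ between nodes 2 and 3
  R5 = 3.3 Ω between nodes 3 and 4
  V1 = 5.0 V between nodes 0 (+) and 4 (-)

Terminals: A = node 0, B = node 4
Nodal analysis, taking node 4 as the 0 V reference.
Source V1 fixes V_0 = 5 V.
KCL at each unknown node (sum of currents leaving = 0; resistances in Ω):
  Node 1: (V_1 - 5)/75 + (V_1 - 0)/2000 + (V_1 - V_2)/2 = 0
  Node 2: (V_2 - V_1)/2 + (V_2 - V_3)/2400 = 0
  Node 3: (V_3 - V_2)/2400 + (V_3 - 0)/3.3 = 0
Collecting terms (coefficients in siemens):
  0.5138·V_1 - 0.5·V_2 = 0.06667
  0.5004·V_2 - 0.5·V_1 - 0.0004167·V_3 = 0
  0.3034·V_3 - 0.0004167·V_2 = 0
Solving these 3 simultaneous equations (Gaussian elimination) gives:
  V_1 = 4.679 V, V_2 = 4.675 V, V_3 = 0.006419 V
I_R5 = (V_3 - V_4)/R5 = (0.006419 - 0)/3.3 = 0.001945 A
|I_R5| = 0.001945 A

Final answer: |I_R5| = 0.001945 A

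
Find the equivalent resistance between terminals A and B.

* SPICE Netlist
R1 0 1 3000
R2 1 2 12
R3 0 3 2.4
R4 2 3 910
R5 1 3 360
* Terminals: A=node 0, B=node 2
The network is not a plain series/parallel combination. Inject a 1 A test current into terminal A (node 0) and return it from terminal B (node 2); then R_eq = V_A / (1 A).
Nodal analysis, taking node 2 as the 0 V reference.
Current source I_test pushes 1 A into node 0 and draws it out of node 2.
KCL at each unknown node (sum of currents leaving = 0; resistances in Ω):
  Node 0: (V_0 - V_1)/3000 + (V_0 - V_3)/2.4 - 1 = 0
  Node 1: (V_1 - V_0)/3000 + (V_1 - 0)/12 + (V_1 - V_3)/360 = 0
  Node 3: (V_3 - V_0)/2.4 + (V_3 - V_1)/360 + (V_3 - 0)/910 = 0
Collecting terms (coefficients in siemens):
  0.417·V_0 - 0.0003333·V_1 - 0.4167·V_3 = 1
  0.08644·V_1 - 0.0003333·V_0 - 0.002778·V_3 = 0
  0.4205·V_3 - 0.4167·V_0 - 0.002778·V_1 = 0
Solving these 3 simultaneous equations (Gaussian elimination) gives:
  V_0 = 246.1 V, V_1 = 8.784 V, V_3 = 243.8 V
R_eq = V_0 / 1 A = 246.1 Ω

Final answer: 246.1 Ω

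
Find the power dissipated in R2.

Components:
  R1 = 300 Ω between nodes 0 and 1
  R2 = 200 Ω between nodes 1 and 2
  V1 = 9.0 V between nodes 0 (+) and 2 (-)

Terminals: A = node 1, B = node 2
Nodal analysis, taking node 2 as the 0 V reference.
Source V1 fixes V_0 = 9 V.
KCL at each unknown node (sum of currents leaving = 0; resistances in Ω):
  Node 1: (V_1 - 9)/300 + (V_1 - 0)/200 = 0
Collecting terms: 0.008333 × V_1 = 0.03  =>  V_1 = 3.6 V
I_R2 = (V_1 - V_2)/R2 = (3.6 - 0)/200 = 0.018 A
P_R2 = I_R2² × R2 = (0.018)² × 200 = 0.0648 W

Final answer: 0.0648 W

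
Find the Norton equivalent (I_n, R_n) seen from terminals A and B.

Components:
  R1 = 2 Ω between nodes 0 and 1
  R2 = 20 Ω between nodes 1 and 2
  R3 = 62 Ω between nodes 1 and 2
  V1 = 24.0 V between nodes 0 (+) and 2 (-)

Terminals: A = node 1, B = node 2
Find the Thévenin equivalent first; then I_n = V_th/R_th and R_n = R_th.
Step 1 — V_th is the open-circuit voltage V_A - V_B (nothing connected across the terminals).
Nodal analysis, taking node 2 as the 0 V reference.
Source V1 fixes V_0 = 24 V.
KCL at each unknown node (sum of currents leaving = 0; resistances in Ω):
  Node 1: (V_1 - 24)/2 + (V_1 - 0)/20 + (V_1 - 0)/62 = 0
Collecting terms: 0.5661 × V_1 = 12  =>  V_1 = 21.2 V
V_th = V_1 - V_2 = 21.2 - 0 = 21.2 V
Step 2 — R_th: zero the source — replace V1 by a short circuit (node 2 merges into node 0) — and find the resistance seen between A (node 1) and B (node 0).
Reduce the network between node 1 (A) and node 0 (B) by series/parallel combination:
  Rp1 = R1 ‖ R2 ‖ R3 (parallel, all between nodes 0 and 1) = 1/(1/2 + 1/20 + 1/62) = 1.766 Ω
R_th = 1.766 Ω
I_n = V_th/R_th = 21.2/1.766 = 12 A, and R_n = R_th = 1.766 Ω

Final answer: I_n = 12 A, R_n = 1.766 Ω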